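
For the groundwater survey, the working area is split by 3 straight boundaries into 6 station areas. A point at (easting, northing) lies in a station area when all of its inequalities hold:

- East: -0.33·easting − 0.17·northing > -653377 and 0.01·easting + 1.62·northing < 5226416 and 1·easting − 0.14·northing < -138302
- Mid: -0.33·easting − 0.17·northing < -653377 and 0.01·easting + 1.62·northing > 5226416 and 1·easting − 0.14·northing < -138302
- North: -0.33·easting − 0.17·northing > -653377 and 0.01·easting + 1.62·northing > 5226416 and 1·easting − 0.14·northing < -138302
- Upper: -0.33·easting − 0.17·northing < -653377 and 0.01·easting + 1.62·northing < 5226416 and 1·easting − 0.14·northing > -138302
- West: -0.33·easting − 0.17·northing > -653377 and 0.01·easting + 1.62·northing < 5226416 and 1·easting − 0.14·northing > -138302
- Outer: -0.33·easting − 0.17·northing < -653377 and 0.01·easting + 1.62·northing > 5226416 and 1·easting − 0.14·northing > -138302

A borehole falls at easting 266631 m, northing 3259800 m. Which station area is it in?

North

-0.33·266631 − 0.17·3259800 = -642154.230, which is > -653377
0.01·266631 + 1.62·3259800 = 5283542.310, which is > 5226416
1·266631 − 0.14·3259800 = -189741.000, which is < -138302
This sign pattern matches North.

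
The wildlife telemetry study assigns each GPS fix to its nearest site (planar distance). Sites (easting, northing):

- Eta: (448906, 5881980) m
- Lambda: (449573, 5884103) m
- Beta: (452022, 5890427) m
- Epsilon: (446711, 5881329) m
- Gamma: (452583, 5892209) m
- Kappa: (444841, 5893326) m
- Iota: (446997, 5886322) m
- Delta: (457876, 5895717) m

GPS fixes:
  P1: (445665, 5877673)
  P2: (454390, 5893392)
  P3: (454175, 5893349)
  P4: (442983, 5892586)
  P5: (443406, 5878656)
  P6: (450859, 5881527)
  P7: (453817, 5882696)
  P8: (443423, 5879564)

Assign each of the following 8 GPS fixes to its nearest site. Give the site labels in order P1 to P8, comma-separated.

P1 → Epsilon (d²=14460452.00)
P2 → Gamma (d²=4664738.00)
P3 → Gamma (d²=3834064.00)
P4 → Kappa (d²=3999764.00)
P5 → Epsilon (d²=18067954.00)
P6 → Eta (d²=4019418.00)
P7 → Lambda (d²=19991185.00)
P8 → Epsilon (d²=13926169.00)

Epsilon, Gamma, Gamma, Kappa, Epsilon, Eta, Lambda, Epsilon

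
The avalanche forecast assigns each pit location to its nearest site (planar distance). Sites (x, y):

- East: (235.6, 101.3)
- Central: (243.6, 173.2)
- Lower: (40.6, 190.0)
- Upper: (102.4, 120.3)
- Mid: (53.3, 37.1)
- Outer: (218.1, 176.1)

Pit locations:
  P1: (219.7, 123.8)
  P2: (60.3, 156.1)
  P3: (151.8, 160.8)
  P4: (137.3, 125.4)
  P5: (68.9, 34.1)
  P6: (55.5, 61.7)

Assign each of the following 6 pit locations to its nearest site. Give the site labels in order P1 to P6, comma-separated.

East, Lower, Upper, Upper, Mid, Mid

P1 → East (d²=759.06)
P2 → Lower (d²=1537.30)
P3 → Upper (d²=4080.61)
P4 → Upper (d²=1244.02)
P5 → Mid (d²=252.36)
P6 → Mid (d²=610.00)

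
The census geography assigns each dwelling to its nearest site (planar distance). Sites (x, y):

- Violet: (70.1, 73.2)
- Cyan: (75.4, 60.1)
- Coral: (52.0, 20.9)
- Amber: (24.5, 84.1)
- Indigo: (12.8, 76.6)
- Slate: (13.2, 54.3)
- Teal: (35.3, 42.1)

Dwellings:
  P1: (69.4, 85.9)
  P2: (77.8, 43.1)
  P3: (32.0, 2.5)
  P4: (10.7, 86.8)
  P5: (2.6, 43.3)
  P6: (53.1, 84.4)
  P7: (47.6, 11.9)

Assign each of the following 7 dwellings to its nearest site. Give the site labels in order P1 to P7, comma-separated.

Violet, Cyan, Coral, Indigo, Slate, Violet, Coral

P1 → Violet (d²=161.78)
P2 → Cyan (d²=294.76)
P3 → Coral (d²=738.56)
P4 → Indigo (d²=108.45)
P5 → Slate (d²=233.36)
P6 → Violet (d²=414.44)
P7 → Coral (d²=100.36)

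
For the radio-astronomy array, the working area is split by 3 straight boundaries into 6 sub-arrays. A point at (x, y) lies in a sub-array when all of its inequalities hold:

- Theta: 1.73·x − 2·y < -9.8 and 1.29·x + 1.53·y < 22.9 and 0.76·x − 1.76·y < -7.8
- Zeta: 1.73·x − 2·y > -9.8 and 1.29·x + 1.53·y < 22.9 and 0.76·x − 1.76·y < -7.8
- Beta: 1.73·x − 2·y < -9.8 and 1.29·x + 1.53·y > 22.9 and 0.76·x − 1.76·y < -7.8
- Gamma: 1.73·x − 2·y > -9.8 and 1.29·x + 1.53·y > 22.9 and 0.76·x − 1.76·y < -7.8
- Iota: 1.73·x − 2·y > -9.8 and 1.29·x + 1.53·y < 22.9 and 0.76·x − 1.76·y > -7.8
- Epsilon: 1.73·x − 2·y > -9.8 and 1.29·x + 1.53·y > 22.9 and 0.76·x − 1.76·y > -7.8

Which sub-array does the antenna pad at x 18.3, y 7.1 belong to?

Epsilon

1.73·18.3 − 2·7.1 = 17.459, which is > -9.8
1.29·18.3 + 1.53·7.1 = 34.470, which is > 22.9
0.76·18.3 − 1.76·7.1 = 1.412, which is > -7.8
This sign pattern matches Epsilon.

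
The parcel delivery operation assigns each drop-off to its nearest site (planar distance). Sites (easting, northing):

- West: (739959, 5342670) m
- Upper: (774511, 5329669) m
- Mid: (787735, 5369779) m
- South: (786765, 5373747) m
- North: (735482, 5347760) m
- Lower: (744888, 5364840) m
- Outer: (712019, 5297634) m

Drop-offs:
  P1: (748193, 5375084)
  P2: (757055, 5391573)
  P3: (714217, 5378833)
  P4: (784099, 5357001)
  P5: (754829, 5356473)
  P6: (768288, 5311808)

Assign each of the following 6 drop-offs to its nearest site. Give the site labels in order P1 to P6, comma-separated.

P1 → Lower (d²=115862561.00)
P2 → Lower (d²=862689178.00)
P3 → Lower (d²=1136514290.00)
P4 → Mid (d²=176497780.00)
P5 → Lower (d²=168830170.00)
P6 → Upper (d²=357741050.00)

Lower, Lower, Lower, Mid, Lower, Upper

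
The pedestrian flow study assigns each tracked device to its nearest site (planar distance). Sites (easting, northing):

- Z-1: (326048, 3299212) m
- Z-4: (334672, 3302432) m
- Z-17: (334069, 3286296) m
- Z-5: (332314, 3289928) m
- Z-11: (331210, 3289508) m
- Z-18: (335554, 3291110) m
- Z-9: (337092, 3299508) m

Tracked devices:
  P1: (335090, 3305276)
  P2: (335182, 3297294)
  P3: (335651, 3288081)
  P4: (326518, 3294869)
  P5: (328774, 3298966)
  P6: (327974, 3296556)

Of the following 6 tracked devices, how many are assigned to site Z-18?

0

P1 → Z-4
P2 → Z-9
P3 → Z-17
P4 → Z-1
P5 → Z-1
P6 → Z-1
0 of the 6 go to Z-18.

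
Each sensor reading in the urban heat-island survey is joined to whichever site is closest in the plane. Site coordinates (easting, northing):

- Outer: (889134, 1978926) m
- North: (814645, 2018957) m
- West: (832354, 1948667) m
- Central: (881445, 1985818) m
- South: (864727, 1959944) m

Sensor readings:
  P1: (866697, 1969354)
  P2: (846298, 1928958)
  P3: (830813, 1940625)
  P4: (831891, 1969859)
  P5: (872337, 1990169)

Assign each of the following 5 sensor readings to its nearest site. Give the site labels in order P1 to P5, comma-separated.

P1 → South (d²=92429000.00)
P2 → West (d²=582879817.00)
P3 → West (d²=67048445.00)
P4 → West (d²=449315233.00)
P5 → Central (d²=101886865.00)

South, West, West, West, Central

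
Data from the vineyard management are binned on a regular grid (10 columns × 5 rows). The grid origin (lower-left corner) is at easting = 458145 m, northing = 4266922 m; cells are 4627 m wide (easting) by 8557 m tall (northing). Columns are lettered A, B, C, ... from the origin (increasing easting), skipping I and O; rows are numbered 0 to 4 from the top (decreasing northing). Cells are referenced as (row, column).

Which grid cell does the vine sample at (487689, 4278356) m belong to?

Column index: ⌊(487689 − 458145) / 4627⌋ = ⌊6.385⌋ = 6 → column G
Row offset from origin: ⌊(4278356 − 4266922) / 8557⌋ = ⌊1.336⌋ = 1 → row 3 (counted from top)

(3, G)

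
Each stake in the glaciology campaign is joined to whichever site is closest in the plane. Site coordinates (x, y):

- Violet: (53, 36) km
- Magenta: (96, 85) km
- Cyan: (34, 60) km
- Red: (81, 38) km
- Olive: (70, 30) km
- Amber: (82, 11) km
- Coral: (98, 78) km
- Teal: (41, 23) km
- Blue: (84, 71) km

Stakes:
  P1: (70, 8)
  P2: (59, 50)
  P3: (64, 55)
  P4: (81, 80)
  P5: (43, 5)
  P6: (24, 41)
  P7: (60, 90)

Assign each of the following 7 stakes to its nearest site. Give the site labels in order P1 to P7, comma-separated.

P1 → Amber (d²=153.00)
P2 → Violet (d²=232.00)
P3 → Violet (d²=482.00)
P4 → Blue (d²=90.00)
P5 → Teal (d²=328.00)
P6 → Cyan (d²=461.00)
P7 → Blue (d²=937.00)

Amber, Violet, Violet, Blue, Teal, Cyan, Blue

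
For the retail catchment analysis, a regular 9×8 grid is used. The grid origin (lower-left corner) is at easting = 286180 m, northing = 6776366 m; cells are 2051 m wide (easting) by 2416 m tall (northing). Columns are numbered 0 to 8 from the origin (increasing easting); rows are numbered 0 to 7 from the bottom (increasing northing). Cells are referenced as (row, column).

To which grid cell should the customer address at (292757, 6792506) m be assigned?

Column index: ⌊(292757 − 286180) / 2051⌋ = ⌊3.207⌋ = 3
Row offset from origin: ⌊(6792506 − 6776366) / 2416⌋ = ⌊6.680⌋ = 6 → row 6

(6, 3)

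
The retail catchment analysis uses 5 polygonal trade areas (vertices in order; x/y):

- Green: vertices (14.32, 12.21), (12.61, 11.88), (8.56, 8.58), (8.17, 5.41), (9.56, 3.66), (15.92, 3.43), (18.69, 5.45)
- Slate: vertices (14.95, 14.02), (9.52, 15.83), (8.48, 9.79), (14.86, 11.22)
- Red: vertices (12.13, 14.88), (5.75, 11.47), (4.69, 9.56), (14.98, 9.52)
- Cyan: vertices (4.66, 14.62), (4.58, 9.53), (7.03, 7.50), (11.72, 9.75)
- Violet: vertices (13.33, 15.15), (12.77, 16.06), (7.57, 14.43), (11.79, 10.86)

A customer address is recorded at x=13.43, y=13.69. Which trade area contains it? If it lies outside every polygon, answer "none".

Slate

Cast a ray rightward from (13.43, 13.69). For each polygon, the edges (by vertex number in listed order) whose endpoints lie on opposite sides of y = 13.69, where each meets that height, and whether that is right or left of the point:
Green: no edge straddles that height → 0 crossings.
Slate: 2–3 at x≈9.152 (left), 4–1 at x≈14.939 (right) → 1 crossing.
Red: 1–2 at x≈9.904 (left), 4–1 at x≈12.763 (left) → 0 crossings.
Cyan: 1–2 at x≈4.645 (left), 4–1 at x≈6.008 (left) → 0 crossings.
Violet: 3–4 at x≈8.445 (left), 4–1 at x≈12.806 (left) → 0 crossings.
Only Slate has an odd count, so the point is inside Slate.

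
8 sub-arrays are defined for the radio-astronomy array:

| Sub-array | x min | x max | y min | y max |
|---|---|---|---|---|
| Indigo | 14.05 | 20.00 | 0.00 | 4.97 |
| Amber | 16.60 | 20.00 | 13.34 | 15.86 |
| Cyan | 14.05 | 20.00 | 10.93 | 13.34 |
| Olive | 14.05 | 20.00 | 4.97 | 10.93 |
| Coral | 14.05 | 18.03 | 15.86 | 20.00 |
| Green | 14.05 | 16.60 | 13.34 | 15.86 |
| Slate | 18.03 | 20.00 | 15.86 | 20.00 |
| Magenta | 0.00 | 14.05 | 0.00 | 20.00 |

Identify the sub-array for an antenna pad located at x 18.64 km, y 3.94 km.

The point has x = 18.64 and y = 3.94.
Only Indigo satisfies 14.05 ≤ x ≤ 20.00 and 0.00 ≤ y ≤ 4.97.

Indigo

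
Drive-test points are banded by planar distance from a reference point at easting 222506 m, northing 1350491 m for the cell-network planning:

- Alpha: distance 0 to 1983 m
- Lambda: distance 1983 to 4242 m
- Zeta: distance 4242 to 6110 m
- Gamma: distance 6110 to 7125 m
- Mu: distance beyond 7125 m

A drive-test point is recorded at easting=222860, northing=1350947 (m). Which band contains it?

Distance = √((222860−222506)² + (1350947−1350491)²) = √(125316.000 + 207936.000) = 577.280 m.
0 ≤ 577.280 < 1983 → Alpha.

Alpha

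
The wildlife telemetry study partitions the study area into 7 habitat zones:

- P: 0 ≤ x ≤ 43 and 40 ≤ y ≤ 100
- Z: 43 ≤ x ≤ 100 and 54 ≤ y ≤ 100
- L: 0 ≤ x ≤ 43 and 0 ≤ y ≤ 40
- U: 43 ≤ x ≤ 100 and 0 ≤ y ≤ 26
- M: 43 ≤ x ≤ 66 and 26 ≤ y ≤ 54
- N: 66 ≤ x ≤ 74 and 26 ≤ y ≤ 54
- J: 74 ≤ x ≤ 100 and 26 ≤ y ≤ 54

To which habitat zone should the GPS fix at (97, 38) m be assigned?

The point has x = 97 and y = 38.
Only J satisfies 74 ≤ x ≤ 100 and 26 ≤ y ≤ 54.

J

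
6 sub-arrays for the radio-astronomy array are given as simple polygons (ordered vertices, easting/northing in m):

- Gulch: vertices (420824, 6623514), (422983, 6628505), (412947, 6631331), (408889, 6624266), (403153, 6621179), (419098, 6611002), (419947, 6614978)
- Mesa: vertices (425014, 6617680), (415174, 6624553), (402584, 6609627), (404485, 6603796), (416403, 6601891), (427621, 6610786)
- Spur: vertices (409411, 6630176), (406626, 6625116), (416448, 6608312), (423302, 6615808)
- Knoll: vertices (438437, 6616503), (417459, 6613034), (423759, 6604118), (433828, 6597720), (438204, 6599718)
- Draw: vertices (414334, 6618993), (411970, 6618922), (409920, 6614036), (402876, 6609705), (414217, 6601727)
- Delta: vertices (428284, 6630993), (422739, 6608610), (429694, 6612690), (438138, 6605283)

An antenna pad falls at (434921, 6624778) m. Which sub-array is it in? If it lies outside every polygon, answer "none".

Cast a ray rightward from (434921, 6624778). For each polygon, the edges (by vertex number in listed order) whose endpoints lie on opposite sides of northing = 6624778, where each meets that height, and whether that is right or left of the point:
Gulch: 1–2 at easting≈421370.8 (left), 3–4 at easting≈409183.1 (left) → 0 crossings.
Mesa: no edge straddles that height → 0 crossings.
Spur: 2–3 at easting≈406823.6 (left), 4–1 at easting≈414629.8 (left) → 0 crossings.
Knoll: no edge straddles that height → 0 crossings.
Draw: no edge straddles that height → 0 crossings.
Delta: 1–2 at easting≈426744.3 (left), 4–1 at easting≈430666.1 (left) → 0 crossings.
All counts are even, so the point lies outside every listed polygon.

none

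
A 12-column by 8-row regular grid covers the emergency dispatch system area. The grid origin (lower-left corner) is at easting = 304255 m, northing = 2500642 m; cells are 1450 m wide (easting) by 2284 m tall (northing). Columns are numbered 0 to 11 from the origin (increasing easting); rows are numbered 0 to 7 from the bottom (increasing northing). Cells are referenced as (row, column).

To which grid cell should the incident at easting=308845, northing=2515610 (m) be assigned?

Column index: ⌊(308845 − 304255) / 1450⌋ = ⌊3.166⌋ = 3
Row offset from origin: ⌊(2515610 − 2500642) / 2284⌋ = ⌊6.553⌋ = 6 → row 6

(6, 3)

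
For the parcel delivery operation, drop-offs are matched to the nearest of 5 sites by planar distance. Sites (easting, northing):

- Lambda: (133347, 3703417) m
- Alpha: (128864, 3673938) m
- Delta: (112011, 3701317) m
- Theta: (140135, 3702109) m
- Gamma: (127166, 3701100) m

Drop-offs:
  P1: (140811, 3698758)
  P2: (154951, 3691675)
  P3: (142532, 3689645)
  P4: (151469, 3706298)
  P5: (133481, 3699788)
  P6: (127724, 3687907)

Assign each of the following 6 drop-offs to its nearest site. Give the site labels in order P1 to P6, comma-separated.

P1 → Theta (d²=11686177.00)
P2 → Theta (d²=328382212.00)
P3 → Theta (d²=161096905.00)
P4 → Theta (d²=146007277.00)
P5 → Lambda (d²=13187597.00)
P6 → Gamma (d²=174366613.00)

Theta, Theta, Theta, Theta, Lambda, Gamma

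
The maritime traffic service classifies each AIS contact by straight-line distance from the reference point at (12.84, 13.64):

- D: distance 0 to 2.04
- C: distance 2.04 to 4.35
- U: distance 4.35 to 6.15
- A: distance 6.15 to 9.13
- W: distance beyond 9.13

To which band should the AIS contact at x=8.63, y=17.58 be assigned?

Distance = √((8.63−12.84)² + (17.58−13.64)²) = √(17.724 + 15.524) = 5.766.
4.35 ≤ 5.766 < 6.15 → U.

U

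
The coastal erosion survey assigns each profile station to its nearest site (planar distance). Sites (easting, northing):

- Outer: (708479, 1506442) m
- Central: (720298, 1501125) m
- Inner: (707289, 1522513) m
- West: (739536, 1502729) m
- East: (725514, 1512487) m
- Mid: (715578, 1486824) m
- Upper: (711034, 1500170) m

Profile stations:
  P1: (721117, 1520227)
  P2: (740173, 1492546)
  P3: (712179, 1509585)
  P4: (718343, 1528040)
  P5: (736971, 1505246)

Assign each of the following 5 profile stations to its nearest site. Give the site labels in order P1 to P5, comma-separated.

P1 → East (d²=79241209.00)
P2 → West (d²=104099258.00)
P3 → Outer (d²=23568449.00)
P4 → Inner (d²=152738645.00)
P5 → West (d²=12914514.00)

East, West, Outer, Inner, West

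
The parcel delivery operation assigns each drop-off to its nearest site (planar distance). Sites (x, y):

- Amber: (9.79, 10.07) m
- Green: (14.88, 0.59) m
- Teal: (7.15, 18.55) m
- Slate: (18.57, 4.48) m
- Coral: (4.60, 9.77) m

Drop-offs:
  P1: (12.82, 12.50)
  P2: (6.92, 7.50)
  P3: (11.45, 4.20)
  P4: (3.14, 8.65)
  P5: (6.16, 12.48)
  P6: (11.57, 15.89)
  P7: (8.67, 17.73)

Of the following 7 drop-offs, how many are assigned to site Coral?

P1 → Amber
P2 → Coral
P3 → Green
P4 → Coral
P5 → Coral
P6 → Teal
P7 → Teal
3 of the 7 go to Coral.

3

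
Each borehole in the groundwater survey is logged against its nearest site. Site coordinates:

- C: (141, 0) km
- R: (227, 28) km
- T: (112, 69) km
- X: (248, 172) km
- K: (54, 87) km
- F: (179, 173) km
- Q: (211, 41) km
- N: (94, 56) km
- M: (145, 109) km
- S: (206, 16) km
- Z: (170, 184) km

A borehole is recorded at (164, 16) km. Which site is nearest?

C

Squared distances to each site:
C: 785.000; R: 4113.000; T: 5513.000; X: 31392.000; K: 17141.000; F: 24874.000; Q: 2834.000; N: 6500.000; M: 9010.000; S: 1764.000; Z: 28260.000.
Minimum at C.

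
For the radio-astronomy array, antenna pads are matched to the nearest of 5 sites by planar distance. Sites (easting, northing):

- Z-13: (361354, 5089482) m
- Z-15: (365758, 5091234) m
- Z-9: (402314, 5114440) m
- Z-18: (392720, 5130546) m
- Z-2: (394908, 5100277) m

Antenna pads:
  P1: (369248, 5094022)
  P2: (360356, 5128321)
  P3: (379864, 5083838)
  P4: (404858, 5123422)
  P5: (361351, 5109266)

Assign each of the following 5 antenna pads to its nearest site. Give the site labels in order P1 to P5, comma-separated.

P1 → Z-15 (d²=19953044.00)
P2 → Z-18 (d²=1052379121.00)
P3 → Z-15 (d²=253680052.00)
P4 → Z-9 (d²=87148260.00)
P5 → Z-15 (d²=344574673.00)

Z-15, Z-18, Z-15, Z-9, Z-15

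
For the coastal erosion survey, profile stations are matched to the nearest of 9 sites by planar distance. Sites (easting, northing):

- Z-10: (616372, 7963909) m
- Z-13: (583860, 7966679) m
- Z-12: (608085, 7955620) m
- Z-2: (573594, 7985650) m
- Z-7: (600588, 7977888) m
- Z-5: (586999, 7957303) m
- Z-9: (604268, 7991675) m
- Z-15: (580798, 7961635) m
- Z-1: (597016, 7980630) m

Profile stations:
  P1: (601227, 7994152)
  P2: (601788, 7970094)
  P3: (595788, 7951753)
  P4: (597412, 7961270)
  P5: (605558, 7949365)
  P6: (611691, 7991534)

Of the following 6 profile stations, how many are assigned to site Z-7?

P1 → Z-9
P2 → Z-7
P3 → Z-5
P4 → Z-5
P5 → Z-12
P6 → Z-9
1 of the 6 goes to Z-7.

1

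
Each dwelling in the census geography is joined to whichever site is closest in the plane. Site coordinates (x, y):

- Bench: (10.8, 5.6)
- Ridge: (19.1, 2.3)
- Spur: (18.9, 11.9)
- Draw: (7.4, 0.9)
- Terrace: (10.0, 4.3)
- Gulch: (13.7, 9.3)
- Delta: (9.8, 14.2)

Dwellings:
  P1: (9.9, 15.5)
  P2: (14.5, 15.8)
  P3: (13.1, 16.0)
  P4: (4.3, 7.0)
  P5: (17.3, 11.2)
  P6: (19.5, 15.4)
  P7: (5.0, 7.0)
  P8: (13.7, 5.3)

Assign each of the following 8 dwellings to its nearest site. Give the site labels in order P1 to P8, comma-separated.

P1 → Delta (d²=1.70)
P2 → Delta (d²=24.65)
P3 → Delta (d²=14.13)
P4 → Terrace (d²=39.78)
P5 → Spur (d²=3.05)
P6 → Spur (d²=12.61)
P7 → Terrace (d²=32.29)
P8 → Bench (d²=8.50)

Delta, Delta, Delta, Terrace, Spur, Spur, Terrace, Bench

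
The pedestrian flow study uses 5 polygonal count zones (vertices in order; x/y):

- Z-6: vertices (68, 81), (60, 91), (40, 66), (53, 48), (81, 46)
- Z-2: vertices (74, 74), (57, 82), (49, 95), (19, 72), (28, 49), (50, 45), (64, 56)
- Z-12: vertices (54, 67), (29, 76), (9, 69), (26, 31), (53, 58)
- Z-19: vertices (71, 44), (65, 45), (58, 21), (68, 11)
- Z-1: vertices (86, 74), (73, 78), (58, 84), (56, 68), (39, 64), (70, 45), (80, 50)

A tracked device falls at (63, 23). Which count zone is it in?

Cast a ray rightward from (63, 23). For each polygon, the edges (by vertex number in listed order) whose endpoints lie on opposite sides of y = 23, where each meets that height, and whether that is right or left of the point:
Z-6: no edge straddles that height → 0 crossings.
Z-2: no edge straddles that height → 0 crossings.
Z-12: no edge straddles that height → 0 crossings.
Z-19: 2–3 at x≈58.6 (left), 4–1 at x≈69.1 (right) → 1 crossing.
Z-1: no edge straddles that height → 0 crossings.
Only Z-19 has an odd count, so the point is inside Z-19.

Z-19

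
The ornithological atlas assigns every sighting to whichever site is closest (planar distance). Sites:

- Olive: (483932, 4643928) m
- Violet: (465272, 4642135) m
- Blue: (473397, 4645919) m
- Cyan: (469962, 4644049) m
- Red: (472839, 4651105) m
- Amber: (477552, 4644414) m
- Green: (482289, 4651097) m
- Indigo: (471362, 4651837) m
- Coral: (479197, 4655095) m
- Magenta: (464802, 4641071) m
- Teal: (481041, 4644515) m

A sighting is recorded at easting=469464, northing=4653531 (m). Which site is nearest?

Squared distances to each site:
Olive: 301540633.000; Violet: 147441680.000; Blue: 73411033.000; Cyan: 90156328.000; Red: 17276101.000; Amber: 148535433.000; Green: 170404981.000; Indigo: 6472040.000; Coral: 97177385.000; Magenta: 176985844.000; Teal: 215315185.000.
Minimum at Indigo.

Indigo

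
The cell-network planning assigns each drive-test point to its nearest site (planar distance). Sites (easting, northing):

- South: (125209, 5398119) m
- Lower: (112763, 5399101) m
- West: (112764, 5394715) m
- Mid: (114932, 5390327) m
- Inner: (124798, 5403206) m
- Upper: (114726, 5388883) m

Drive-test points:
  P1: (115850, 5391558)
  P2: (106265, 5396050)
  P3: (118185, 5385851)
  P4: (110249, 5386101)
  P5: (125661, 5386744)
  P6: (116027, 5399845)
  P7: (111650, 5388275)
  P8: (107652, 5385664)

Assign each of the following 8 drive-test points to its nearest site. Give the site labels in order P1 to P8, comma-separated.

Mid, West, Upper, Upper, Upper, Lower, Upper, Upper

P1 → Mid (d²=2358085.00)
P2 → West (d²=44019226.00)
P3 → Upper (d²=21157705.00)
P4 → Upper (d²=27783053.00)
P5 → Upper (d²=124149546.00)
P6 → Lower (d²=11207232.00)
P7 → Upper (d²=9831440.00)
P8 → Upper (d²=60403437.00)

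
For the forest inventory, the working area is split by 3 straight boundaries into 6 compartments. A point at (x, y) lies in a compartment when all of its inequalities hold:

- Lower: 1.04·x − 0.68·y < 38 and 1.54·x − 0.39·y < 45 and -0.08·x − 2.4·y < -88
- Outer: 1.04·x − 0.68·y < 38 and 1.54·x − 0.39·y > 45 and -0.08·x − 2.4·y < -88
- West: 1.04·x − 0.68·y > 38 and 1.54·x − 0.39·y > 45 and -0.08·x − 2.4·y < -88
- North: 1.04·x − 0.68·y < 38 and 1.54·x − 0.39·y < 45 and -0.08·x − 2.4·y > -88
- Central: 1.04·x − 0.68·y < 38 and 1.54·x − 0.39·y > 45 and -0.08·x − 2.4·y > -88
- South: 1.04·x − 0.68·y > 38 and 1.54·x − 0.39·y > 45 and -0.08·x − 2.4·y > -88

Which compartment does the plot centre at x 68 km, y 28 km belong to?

1.04·68 − 0.68·28 = 51.680, which is > 38
1.54·68 − 0.39·28 = 93.800, which is > 45
-0.08·68 − 2.4·28 = -72.640, which is > -88
This sign pattern matches South.

South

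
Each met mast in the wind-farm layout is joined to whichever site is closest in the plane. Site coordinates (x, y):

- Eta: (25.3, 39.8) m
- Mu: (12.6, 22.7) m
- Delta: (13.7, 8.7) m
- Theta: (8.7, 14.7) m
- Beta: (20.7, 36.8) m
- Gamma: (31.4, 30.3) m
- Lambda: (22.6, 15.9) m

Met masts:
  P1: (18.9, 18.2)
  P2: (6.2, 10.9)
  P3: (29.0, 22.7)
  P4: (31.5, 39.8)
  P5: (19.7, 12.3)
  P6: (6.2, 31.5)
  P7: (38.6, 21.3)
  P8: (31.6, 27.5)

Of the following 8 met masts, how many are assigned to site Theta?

P1 → Lambda
P2 → Theta
P3 → Gamma
P4 → Eta
P5 → Lambda
P6 → Mu
P7 → Gamma
P8 → Gamma
1 of the 8 goes to Theta.

1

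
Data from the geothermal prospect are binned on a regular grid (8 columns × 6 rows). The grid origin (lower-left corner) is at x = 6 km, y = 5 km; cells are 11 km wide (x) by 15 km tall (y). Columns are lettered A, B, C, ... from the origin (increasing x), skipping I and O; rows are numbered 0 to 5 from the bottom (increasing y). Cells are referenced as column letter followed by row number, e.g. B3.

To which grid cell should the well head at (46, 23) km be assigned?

Column index: ⌊(46 − 6) / 11⌋ = ⌊3.636⌋ = 3 → column D
Row offset from origin: ⌊(23 − 5) / 15⌋ = ⌊1.200⌋ = 1 → row 1

D1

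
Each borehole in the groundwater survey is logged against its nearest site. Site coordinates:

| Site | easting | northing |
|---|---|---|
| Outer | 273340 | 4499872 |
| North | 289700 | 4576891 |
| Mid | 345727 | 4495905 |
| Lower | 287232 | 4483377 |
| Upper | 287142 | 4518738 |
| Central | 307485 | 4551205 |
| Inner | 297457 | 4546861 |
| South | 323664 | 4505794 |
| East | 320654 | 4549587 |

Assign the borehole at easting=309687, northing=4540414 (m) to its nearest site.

Central

Squared distances to each site:
Outer: 2964758173.000; North: 1730051698.000; Mid: 3279932681.000; Lower: 3757446394.000; Upper: 978126001.000; Central: 121294485.000; Inner: 191136709.000; South: 1393900929.000; East: 204419018.000.
Minimum at Central.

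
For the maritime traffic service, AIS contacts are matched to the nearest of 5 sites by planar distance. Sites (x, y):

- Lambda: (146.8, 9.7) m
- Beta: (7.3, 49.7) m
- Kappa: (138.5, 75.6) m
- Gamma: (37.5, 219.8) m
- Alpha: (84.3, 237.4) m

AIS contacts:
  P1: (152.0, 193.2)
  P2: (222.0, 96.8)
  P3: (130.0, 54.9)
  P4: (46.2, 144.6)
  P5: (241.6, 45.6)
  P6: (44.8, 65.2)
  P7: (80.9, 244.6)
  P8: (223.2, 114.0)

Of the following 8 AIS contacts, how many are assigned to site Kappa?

3

P1 → Alpha
P2 → Kappa
P3 → Kappa
P4 → Gamma
P5 → Lambda
P6 → Beta
P7 → Alpha
P8 → Kappa
3 of the 8 go to Kappa.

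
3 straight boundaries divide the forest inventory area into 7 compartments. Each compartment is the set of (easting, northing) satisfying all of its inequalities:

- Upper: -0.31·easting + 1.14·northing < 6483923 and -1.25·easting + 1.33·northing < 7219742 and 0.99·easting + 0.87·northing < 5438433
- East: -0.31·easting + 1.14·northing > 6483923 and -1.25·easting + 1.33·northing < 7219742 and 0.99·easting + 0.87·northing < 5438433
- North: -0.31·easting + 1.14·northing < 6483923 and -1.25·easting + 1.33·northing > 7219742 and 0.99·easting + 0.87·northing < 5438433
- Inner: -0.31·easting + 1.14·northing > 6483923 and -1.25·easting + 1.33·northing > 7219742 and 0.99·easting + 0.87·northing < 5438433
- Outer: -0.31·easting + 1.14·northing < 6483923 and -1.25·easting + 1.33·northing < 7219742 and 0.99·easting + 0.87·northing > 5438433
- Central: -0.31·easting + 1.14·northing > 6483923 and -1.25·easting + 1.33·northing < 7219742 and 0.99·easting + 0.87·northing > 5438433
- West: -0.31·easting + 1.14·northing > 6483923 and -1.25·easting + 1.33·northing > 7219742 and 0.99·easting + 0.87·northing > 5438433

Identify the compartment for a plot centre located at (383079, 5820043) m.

West

-0.31·383079 + 1.14·5820043 = 6516094.530, which is > 6483923
-1.25·383079 + 1.33·5820043 = 7261808.440, which is > 7219742
0.99·383079 + 0.87·5820043 = 5442685.620, which is > 5438433
This sign pattern matches West.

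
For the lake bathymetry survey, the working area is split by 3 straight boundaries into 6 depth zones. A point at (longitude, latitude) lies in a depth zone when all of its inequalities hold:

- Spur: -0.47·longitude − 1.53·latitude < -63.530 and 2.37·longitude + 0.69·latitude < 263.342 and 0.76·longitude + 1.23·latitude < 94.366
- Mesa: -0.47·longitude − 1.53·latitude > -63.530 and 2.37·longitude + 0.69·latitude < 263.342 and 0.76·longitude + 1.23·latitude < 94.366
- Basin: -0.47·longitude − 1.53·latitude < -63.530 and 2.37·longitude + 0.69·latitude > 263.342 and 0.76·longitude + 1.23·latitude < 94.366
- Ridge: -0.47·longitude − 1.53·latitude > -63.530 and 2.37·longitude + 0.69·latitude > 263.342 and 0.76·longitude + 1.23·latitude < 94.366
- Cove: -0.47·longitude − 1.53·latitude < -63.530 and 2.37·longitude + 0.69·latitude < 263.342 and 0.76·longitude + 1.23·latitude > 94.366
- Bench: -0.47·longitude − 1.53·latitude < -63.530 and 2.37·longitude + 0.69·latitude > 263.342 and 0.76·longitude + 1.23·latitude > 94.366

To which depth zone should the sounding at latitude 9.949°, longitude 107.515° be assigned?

-0.47·107.515 − 1.53·9.949 = -65.754, which is < -63.530
2.37·107.515 + 0.69·9.949 = 261.675, which is < 263.342
0.76·107.515 + 1.23·9.949 = 93.949, which is < 94.366
This sign pattern matches Spur.

Spur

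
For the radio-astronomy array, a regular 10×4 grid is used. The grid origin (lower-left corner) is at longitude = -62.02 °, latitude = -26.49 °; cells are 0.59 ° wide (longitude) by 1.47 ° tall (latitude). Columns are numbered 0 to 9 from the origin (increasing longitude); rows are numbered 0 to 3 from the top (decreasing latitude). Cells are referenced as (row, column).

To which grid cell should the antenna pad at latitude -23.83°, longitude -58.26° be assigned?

(2, 6)

Column index: ⌊(-58.26 − -62.02) / 0.59⌋ = ⌊6.373⌋ = 6
Row offset from origin: ⌊(-23.83 − -26.49) / 1.47⌋ = ⌊1.810⌋ = 1 → row 2 (counted from top)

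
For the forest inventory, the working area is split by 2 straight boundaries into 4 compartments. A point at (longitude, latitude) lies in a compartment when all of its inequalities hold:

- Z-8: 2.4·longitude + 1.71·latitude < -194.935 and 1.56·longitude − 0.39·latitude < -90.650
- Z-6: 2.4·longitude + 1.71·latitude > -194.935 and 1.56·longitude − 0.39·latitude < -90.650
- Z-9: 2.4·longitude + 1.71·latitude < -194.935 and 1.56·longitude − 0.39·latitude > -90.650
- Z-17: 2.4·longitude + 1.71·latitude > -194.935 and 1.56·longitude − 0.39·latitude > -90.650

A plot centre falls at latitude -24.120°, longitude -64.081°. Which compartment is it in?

2.4·-64.081 + 1.71·-24.120 = -195.040, which is < -194.935
1.56·-64.081 − 0.39·-24.120 = -90.560, which is > -90.650
This sign pattern matches Z-9.

Z-9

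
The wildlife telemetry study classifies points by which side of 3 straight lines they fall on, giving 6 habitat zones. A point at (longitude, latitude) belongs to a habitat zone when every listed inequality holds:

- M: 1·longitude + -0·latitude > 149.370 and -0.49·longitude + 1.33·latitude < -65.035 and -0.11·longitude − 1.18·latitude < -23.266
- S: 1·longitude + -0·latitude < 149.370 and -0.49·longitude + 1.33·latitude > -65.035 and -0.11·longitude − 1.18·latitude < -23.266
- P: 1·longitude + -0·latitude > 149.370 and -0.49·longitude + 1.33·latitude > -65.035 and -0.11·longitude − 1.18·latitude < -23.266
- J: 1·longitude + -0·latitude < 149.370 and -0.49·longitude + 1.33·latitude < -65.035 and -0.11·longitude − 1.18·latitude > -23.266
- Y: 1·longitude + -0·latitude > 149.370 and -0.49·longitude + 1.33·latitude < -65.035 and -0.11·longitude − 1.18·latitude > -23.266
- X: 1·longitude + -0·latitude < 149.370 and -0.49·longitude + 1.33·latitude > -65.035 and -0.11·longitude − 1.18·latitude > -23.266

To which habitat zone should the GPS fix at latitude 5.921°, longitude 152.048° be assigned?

1·152.048 + -0·5.921 = 152.048, which is > 149.370
-0.49·152.048 + 1.33·5.921 = -66.629, which is < -65.035
-0.11·152.048 − 1.18·5.921 = -23.712, which is < -23.266
This sign pattern matches M.

M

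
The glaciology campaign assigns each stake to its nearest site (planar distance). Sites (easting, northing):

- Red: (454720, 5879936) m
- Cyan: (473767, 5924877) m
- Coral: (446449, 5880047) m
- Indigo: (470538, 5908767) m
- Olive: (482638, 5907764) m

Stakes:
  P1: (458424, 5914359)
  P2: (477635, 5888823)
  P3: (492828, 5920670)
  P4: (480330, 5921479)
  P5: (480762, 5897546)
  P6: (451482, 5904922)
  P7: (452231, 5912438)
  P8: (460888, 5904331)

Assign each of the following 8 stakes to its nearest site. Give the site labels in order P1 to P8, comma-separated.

Indigo, Olive, Olive, Cyan, Olive, Indigo, Indigo, Indigo

P1 → Indigo (d²=178019460.00)
P2 → Olive (d²=383791490.00)
P3 → Olive (d²=270400936.00)
P4 → Cyan (d²=54619373.00)
P5 → Olive (d²=107926900.00)
P6 → Indigo (d²=377915161.00)
P7 → Indigo (d²=348622490.00)
P8 → Indigo (d²=112800596.00)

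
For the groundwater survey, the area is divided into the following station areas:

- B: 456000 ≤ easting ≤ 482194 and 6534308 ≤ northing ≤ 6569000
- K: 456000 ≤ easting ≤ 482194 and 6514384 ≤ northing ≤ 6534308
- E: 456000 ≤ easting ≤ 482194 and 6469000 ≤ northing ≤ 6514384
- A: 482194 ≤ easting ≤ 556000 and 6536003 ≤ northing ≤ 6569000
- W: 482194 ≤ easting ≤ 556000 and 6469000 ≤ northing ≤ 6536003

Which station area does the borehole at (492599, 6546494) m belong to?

A

The point has easting = 492599 and northing = 6546494.
Only A satisfies 482194 ≤ easting ≤ 556000 and 6536003 ≤ northing ≤ 6569000.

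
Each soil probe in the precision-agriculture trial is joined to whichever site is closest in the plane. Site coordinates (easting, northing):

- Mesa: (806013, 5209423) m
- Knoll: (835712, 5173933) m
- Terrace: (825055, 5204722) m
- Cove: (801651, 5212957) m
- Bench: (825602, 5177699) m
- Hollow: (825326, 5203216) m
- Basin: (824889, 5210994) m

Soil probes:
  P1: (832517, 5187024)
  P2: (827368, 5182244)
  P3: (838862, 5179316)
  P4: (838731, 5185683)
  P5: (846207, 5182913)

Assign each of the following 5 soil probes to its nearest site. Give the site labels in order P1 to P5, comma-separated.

P1 → Bench (d²=134772850.00)
P2 → Bench (d²=23775781.00)
P3 → Knoll (d²=38899189.00)
P4 → Knoll (d²=147176861.00)
P5 → Knoll (d²=190785425.00)

Bench, Bench, Knoll, Knoll, Knoll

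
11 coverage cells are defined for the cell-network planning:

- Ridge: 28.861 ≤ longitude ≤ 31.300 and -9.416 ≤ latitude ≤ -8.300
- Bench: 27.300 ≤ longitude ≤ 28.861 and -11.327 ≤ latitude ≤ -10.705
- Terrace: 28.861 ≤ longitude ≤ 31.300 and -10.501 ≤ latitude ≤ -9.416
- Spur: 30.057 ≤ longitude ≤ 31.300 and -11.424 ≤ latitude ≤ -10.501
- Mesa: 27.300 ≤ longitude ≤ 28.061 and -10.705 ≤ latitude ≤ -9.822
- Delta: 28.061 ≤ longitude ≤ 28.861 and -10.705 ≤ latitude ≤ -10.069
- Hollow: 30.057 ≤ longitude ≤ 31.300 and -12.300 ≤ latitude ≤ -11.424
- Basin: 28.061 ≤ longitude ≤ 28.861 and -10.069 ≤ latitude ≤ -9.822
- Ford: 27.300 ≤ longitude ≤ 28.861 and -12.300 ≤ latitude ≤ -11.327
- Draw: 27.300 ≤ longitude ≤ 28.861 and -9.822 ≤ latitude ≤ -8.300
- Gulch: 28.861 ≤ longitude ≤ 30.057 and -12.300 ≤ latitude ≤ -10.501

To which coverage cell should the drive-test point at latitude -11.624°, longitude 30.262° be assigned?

Hollow

The point has longitude = 30.262 and latitude = -11.624.
Only Hollow satisfies 30.057 ≤ longitude ≤ 31.300 and -12.300 ≤ latitude ≤ -11.424.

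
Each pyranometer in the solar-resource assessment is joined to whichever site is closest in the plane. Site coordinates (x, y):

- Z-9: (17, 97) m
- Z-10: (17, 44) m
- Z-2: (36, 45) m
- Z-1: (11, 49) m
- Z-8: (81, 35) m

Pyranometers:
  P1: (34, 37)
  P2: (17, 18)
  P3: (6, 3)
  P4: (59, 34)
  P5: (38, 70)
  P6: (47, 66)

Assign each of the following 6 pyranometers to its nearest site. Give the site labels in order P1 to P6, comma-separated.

Z-2, Z-10, Z-10, Z-8, Z-2, Z-2

P1 → Z-2 (d²=68.00)
P2 → Z-10 (d²=676.00)
P3 → Z-10 (d²=1802.00)
P4 → Z-8 (d²=485.00)
P5 → Z-2 (d²=629.00)
P6 → Z-2 (d²=562.00)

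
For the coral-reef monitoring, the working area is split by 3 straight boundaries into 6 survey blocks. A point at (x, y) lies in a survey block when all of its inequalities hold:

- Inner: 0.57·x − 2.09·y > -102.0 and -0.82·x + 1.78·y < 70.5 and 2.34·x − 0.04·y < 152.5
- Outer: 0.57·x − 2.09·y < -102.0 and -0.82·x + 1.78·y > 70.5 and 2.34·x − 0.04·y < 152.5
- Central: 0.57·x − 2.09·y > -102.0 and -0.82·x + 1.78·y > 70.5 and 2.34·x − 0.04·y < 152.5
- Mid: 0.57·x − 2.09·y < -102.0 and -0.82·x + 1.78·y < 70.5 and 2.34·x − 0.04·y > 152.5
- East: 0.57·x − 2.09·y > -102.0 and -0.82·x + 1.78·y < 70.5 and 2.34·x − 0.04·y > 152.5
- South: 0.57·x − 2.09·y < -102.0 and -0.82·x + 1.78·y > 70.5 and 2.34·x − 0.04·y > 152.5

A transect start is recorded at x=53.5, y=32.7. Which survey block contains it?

0.57·53.5 − 2.09·32.7 = -37.848, which is > -102.0
-0.82·53.5 + 1.78·32.7 = 14.336, which is < 70.5
2.34·53.5 − 0.04·32.7 = 123.882, which is < 152.5
This sign pattern matches Inner.

Inner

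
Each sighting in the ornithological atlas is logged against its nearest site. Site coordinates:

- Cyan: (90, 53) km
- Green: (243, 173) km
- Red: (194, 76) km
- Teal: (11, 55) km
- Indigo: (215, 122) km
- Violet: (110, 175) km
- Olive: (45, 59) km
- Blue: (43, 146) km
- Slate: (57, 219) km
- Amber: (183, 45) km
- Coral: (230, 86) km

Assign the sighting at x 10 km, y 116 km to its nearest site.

Blue

Squared distances to each site:
Cyan: 10369.000; Green: 57538.000; Red: 35456.000; Teal: 3722.000; Indigo: 42061.000; Violet: 13481.000; Olive: 4474.000; Blue: 1989.000; Slate: 12818.000; Amber: 34970.000; Coral: 49300.000.
Minimum at Blue.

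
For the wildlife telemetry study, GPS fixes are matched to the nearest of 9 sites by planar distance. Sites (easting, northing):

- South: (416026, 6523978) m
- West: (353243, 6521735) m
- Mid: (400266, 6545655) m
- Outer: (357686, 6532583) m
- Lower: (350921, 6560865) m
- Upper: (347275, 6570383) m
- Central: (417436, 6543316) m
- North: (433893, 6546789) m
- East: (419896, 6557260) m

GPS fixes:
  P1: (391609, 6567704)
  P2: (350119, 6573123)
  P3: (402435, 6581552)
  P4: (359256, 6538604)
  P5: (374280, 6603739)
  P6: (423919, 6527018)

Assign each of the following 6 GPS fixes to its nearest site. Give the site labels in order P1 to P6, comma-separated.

Mid, Upper, East, Outer, Upper, South

P1 → Mid (d²=561102050.00)
P2 → Upper (d²=15595936.00)
P3 → East (d²=894987785.00)
P4 → Outer (d²=38717341.00)
P5 → Upper (d²=1841892761.00)
P6 → South (d²=71541049.00)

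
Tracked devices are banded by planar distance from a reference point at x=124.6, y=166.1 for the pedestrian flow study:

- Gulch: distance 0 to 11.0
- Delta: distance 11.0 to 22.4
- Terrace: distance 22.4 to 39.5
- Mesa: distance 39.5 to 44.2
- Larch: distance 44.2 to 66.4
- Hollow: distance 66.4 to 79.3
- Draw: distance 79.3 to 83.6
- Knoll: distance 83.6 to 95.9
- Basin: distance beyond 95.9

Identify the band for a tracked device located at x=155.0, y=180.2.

Distance = √((155.0−124.6)² + (180.2−166.1)²) = √(924.160 + 198.810) = 33.511.
22.4 ≤ 33.511 < 39.5 → Terrace.

Terrace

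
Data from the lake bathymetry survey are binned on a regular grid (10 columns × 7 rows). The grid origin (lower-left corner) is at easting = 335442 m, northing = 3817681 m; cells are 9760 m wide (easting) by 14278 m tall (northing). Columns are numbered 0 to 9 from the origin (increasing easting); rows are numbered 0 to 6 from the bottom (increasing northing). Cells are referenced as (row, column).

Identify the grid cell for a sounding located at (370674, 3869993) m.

Column index: ⌊(370674 − 335442) / 9760⌋ = ⌊3.610⌋ = 3
Row offset from origin: ⌊(3869993 − 3817681) / 14278⌋ = ⌊3.664⌋ = 3 → row 3

(3, 3)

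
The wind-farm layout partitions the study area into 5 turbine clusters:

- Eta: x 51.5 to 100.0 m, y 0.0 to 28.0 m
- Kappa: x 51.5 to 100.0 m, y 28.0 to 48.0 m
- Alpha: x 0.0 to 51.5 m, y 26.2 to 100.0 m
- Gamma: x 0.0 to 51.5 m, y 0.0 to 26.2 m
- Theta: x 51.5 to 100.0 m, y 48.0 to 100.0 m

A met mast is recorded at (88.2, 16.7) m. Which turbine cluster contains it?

Eta

The point has x = 88.2 and y = 16.7.
Only Eta satisfies 51.5 ≤ x ≤ 100.0 and 0.0 ≤ y ≤ 28.0.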